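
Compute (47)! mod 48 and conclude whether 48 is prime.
(47)! mod 48 = 0. Since 0 ≢ -1 (mod 48), 48 is not prime.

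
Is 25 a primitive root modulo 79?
25^{39} ≡ 1 mod 79 and 39 < 78, so ord_79(25) = 39 ≠ 78 and 25 is not a primitive root.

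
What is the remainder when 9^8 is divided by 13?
By repeated squaring (mod 13): 9^{1}≡9, 9^{2}≡3, 9^{4}≡9, 9^{8}≡3. So 9^{8} ≡ 3 (mod 13)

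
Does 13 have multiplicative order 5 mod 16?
Powers of 13 mod 16: 13^1≡13, 13^2≡9, 13^3≡5, 13^4≡1. Already 13^4≡1, so the order is 4 < 5. No, the actual order is 4.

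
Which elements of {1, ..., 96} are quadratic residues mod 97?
Squares in Z_97*: {1, 2, 3, 4, 6, 8, 9, 11, 12, 16, 18, 22, 24, 25, 27, 31, 32, 33, 35, 36, 43, 44, 47, 48, 49, 50, 53, 54, 61, 62, 64, 65, 66, 70, 72, 73, 75, 79, 81, 85, 86, 88, 89, 91, 93, 94, 95, 96}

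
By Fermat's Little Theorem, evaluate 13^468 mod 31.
By Fermat: 13^{30} ≡ 1 mod 31. 468 ≡ 18 mod 30. So 13^{468} ≡ 13^{18} ≡ 4 mod 31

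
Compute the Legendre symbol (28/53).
(28/53) = 28^{26} mod 53 = 1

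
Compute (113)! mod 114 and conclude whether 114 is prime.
(113)! mod 114 = 0. Since 0 ≢ -1 mod 114, 114 is not prime.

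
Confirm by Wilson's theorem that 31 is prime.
(30)! mod 31 = 30. Since this equals -1 (mod 31), Wilson confirms 31 is prime.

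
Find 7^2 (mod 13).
7^{2} = 49 ≡ 10 (mod 13)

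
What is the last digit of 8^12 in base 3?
Using Fermat: 8^{2} ≡ 1 (mod 3). 12 ≡ 0 (mod 2). So 8^{12} ≡ 8^{0} ≡ 1 (mod 3)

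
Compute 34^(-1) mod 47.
Since 47 is prime, by Fermat 34^(-1) ≡ 34^{45} ≡ 18 mod 47. Verify: 34 × 18 = 612 ≡ 1 mod 47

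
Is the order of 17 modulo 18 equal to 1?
Powers of 17 mod 18: 17^1≡17, 17^2≡1. 17^1≡17≢1, so ord ≠ 1. No, the actual order is 2.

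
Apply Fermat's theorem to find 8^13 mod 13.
By Fermat: 8^{12} ≡ 1 mod 13. So 8^{13} = 8^{12} · 8^{1} ≡ 8^{1} ≡ 8 mod 13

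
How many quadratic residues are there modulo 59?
For prime 59, there are (p-1)/2 = (59-1)/2 = 29 quadratic residues (excluding 0).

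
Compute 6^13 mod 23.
By repeated squaring (mod 23): 6^{1}≡6, 6^{2}≡13, 6^{4}≡8, 6^{8}≡18. Then 6^{13} = 6^{8+4+1} ≡ 18 × 8 × 6 ≡ 13 (mod 23)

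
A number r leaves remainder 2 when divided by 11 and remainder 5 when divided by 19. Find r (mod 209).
M = 11 × 19 = 209. M₁ = 19, y₁ ≡ 7 (mod 11). M₂ = 11, y₂ ≡ 7 (mod 19). r = 2×19×7 + 5×11×7 ≡ 24 (mod 209)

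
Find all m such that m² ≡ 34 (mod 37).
The square roots of 34 mod 37 are 16 and 21. Verify: 16² = 256 ≡ 34 (mod 37)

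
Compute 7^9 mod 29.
By repeated squaring mod 29: 7^{1}≡7, 7^{2}≡20, 7^{4}≡23, 7^{8}≡7. Then 7^{9} = 7^{8+1} ≡ 7 × 7 ≡ 20 mod 29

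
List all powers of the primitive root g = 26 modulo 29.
26^1, 26^2, ..., 26^{28} mod 29: [26, 9, 2, 23, 18, 4, 17, 7, 8, 5, 14, 16, 10, 28, 3, 20, 27, 6, 11, 25, 12, 22, 21, 24, 15, 13, 19, 1]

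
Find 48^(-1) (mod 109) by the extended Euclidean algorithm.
Extended GCD: 48(25) + 109(-11) = 1. So 48^(-1) ≡ 25 (mod 109). Verify: 48 × 25 = 1200 ≡ 1 (mod 109)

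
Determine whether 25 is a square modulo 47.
By Euler's criterion: 25^{23} ≡ 1 mod 47. Since this equals 1, 25 is a QR.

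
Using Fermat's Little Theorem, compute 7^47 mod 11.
By Fermat: 7^{10} ≡ 1 mod 11. 47 = 4×10 + 7. So 7^{47} ≡ 7^{7} ≡ 6 mod 11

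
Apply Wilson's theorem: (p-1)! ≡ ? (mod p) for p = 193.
By Wilson's theorem, (192)! ≡ -1 ≡ 192 (mod 193)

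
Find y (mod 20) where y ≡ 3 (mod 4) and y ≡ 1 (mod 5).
M = 4 × 5 = 20. M₁ = 5, y₁ ≡ 1 (mod 4). M₂ = 4, y₂ ≡ 4 (mod 5). y = 3×5×1 + 1×4×4 ≡ 11 (mod 20)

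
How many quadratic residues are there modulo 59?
For prime 59, there are (p-1)/2 = (59-1)/2 = 29 quadratic residues (excluding 0).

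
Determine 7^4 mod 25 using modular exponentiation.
7^{4} = 2401 ≡ 1 (mod 25)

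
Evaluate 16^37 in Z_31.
Using Fermat: 16^{30} ≡ 1 mod 31. 37 ≡ 7 mod 30. So 16^{37} ≡ 16^{7} ≡ 8 mod 31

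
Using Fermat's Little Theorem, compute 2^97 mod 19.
By Fermat: 2^{18} ≡ 1 mod 19. 97 = 5×18 + 7. So 2^{97} ≡ 2^{7} ≡ 14 mod 19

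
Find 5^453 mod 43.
Using Fermat: 5^{42} ≡ 1 mod 43. 453 ≡ 33 mod 42. So 5^{453} ≡ 5^{33} ≡ 2 mod 43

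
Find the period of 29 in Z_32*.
Powers of 29 mod 32: 29^1≡29, 29^2≡9, 29^3≡5, 29^4≡17, 29^5≡13, 29^6≡25, 29^7≡21, 29^8≡1. So the order of 29 is 8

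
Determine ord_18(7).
Powers of 7 mod 18: 7^1≡7, 7^2≡13, 7^3≡1. Order = 3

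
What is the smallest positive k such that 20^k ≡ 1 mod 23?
Powers of 20 mod 23: 20^1≡20, 20^2≡9, 20^3≡19, 20^4≡12, 20^5≡10, 20^6≡16, 20^7≡21, 20^8≡6, 20^9≡5, 20^10≡8, 20^11≡22, 20^12≡3, 20^13≡14, 20^14≡4, 20^15≡11, 20^16≡13, 20^17≡7, 20^18≡2, 20^19≡17, 20^20≡18, 20^21≡15, 20^22≡1. So the order of 20 is 22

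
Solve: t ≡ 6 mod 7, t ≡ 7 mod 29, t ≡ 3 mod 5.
M = 7 × 29 × 5 = 1015. M₁ = 145, y₁ ≡ 3 mod 7. M₂ = 35, y₂ ≡ 5 mod 29. M₃ = 203, y₃ ≡ 2 mod 5. t = 6×145×3 + 7×35×5 + 3×203×2 ≡ 993 mod 1015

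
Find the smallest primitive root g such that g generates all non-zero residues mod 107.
g = 2. For each prime q|106: 2^{53}≡106, 2^{2}≡4, none ≡ 1, so ord_107(2) = 106 and 2 is a primitive root.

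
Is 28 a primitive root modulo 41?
ord_41(28) divides 40. For each prime q|40: 28^{20}≡40, 28^{8}≡10, none ≡ 1. So 28 has order 40 and is a primitive root mod 41.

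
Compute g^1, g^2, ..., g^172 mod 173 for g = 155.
155^1, 155^2, ..., 155^{172} mod 173: [155, 151, 50, 138, 111, 78, 153, 14, 94, 38, 8, 29, 170, 54, 66, 23, 105, 13, 112, 60, 131, 64, 59, 149, 86, 9, 11, 148, 104, 31, 134, 10, 166, 126, 154, 169, 72, 88, 146, 140, 75, 34, 80, 117, 143, 21, 141, 57, 12, 130, 82, 81, 99, 121, 71, 106, 168, 90, 110, 96, 2, 137, 129, 100, 103, 49, 156, 133, 28, 15, 76, 16, 58, 167, 108, 132, 46, 37, 26, 51, 120, 89, 128, 118, 125, 172, 18, 22, 123, 35, 62, 95, 20, 159, 79, 135, 165, 144, 3, 119, 107, 150, 68, 160, 61, 113, 42, 109, 114, 24, 87, 164, 162, 25, 69, 142, 39, 163, 7, 47, 19, 4, 101, 85, 27, 33, 98, 139, 93, 56, 30, 152, 32, 116, 161, 43, 91, 92, 74, 52, 102, 67, 5, 83, 63, 77, 171, 36, 44, 73, 70, 124, 17, 40, 145, 158, 97, 157, 115, 6, 65, 41, 127, 136, 147, 122, 53, 84, 45, 55, 48, 1]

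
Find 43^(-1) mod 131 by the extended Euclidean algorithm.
Extended GCD: 43(64) + 131(-21) = 1. So 43^(-1) ≡ 64 mod 131. Verify: 43 × 64 = 2752 ≡ 1 mod 131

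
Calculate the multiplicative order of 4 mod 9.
Powers of 4 mod 9: 4^1≡4, 4^2≡7, 4^3≡1. So the order of 4 is 3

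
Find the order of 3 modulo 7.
Powers of 3 mod 7: 3^1≡3, 3^2≡2, 3^3≡6, 3^4≡4, 3^5≡5, 3^6≡1. ord_7(3) = 6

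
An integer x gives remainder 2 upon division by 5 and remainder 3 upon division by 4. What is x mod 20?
M = 5 × 4 = 20. M₁ = 4, y₁ ≡ 4 mod 5. M₂ = 5, y₂ ≡ 1 mod 4. x = 2×4×4 + 3×5×1 ≡ 7 mod 20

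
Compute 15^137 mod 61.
Using Fermat: 15^{60} ≡ 1 mod 61. 137 ≡ 17 mod 60. So 15^{137} ≡ 15^{17} ≡ 42 mod 61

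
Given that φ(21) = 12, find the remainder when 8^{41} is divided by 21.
By Euler: 8^{12} ≡ 1 mod 21 since gcd(8, 21) = 1. 41 = 3×12 + 5. So 8^{41} ≡ 8^{5} ≡ 8 mod 21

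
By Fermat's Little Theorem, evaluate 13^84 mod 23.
By Fermat: 13^{22} ≡ 1 (mod 23). 84 = 3×22 + 18. So 13^{84} ≡ 13^{18} ≡ 9 (mod 23)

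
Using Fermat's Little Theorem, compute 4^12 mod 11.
By Fermat: 4^{10} ≡ 1 mod 11. So 4^{12} = 4^{10} · 4^{2} ≡ 4^{2} ≡ 5 mod 11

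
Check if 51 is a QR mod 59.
By Euler's criterion: 51^{29} ≡ 1 mod 59. Since this equals 1, 51 is a QR.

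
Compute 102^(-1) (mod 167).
Since 167 is prime, by Fermat 102^(-1) ≡ 102^{165} ≡ 149 (mod 167). Verify: 102 × 149 = 15198 ≡ 1 (mod 167)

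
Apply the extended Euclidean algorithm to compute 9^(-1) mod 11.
Extended GCD: 9(5) + 11(-4) = 1. So 9^(-1) ≡ 5 mod 11. Verify: 9 × 5 = 45 ≡ 1 mod 11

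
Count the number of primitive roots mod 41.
Number of primitive roots mod 41 = φ(p-1) = φ(40) = 16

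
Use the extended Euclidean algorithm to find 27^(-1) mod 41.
Extended GCD: 27(-3) + 41(2) = 1. So 27^(-1) ≡ -3 ≡ 38 (mod 41). Verify: 27 × 38 = 1026 ≡ 1 (mod 41)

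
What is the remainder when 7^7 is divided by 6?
By repeated squaring (mod 6): 7^{1}≡1, 7^{2}≡1, 7^{4}≡1. Then 7^{7} = 7^{4+2+1} ≡ 1 × 1 × 1 ≡ 1 (mod 6)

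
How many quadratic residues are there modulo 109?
The squaring map on Z_109* is 2-to-1, so there are (108)/2 = 54 QRs.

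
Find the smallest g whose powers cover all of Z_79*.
g = 3. Powers: [3, 9, 27, 2, 6, 18, ...] generates all 78 non-zero residues.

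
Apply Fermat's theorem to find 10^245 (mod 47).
By Fermat: 10^{46} ≡ 1 (mod 47). 245 ≡ 15 (mod 46). So 10^{245} ≡ 10^{15} ≡ 40 (mod 47)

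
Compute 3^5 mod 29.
By repeated squaring mod 29: 3^{1}≡3, 3^{2}≡9, 3^{4}≡23. Then 3^{5} = 3^{4+1} ≡ 23 × 3 ≡ 11 mod 29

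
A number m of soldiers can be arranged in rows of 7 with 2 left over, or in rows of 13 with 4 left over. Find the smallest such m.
M = 7 × 13 = 91. M₁ = 13, y₁ ≡ 6 mod 7. M₂ = 7, y₂ ≡ 2 mod 13. m = 2×13×6 + 4×7×2 ≡ 30 mod 91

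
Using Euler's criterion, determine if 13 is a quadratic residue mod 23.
By Euler's criterion: 13^{11} ≡ 1 (mod 23). Since this equals 1, 13 is a QR.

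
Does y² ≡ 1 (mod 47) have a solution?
By Euler's criterion: 1^{23} ≡ 1 (mod 47). Since this equals 1, 1 is a QR.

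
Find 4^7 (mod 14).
By repeated squaring (mod 14): 4^{1}≡4, 4^{2}≡2, 4^{4}≡4. Then 4^{7} = 4^{4+2+1} ≡ 4 × 2 × 4 ≡ 4 (mod 14)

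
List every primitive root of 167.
There are φ(166) = 82 primitive roots mod 167: {5, 10, 13, 15, 17, 20, 23, 26, 30, 34, 35, 37, 39, 40, 41, 43, 45, 46, 51, 52, 53, 55, 59, 60, 67, 68, 69, 70, 71, 73, 74, 78, 79, 80, 82, 83, 86, 90, 91, 92, 95, 101, 102, 103, 104, 105, 106, 109, 110, 111, 113, 117, 118, 119, 120, 123, 125, 129, 131, 134, 135, 136, 138, 139, 140, 142, 143, 145, 146, 148, 149, 151, 153, 155, 156, 158, 159, 160, 161, 163, 164, 165}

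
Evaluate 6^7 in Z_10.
By repeated squaring (mod 10): 6^{1}≡6, 6^{2}≡6, 6^{4}≡6. Then 6^{7} = 6^{4+2+1} ≡ 6 × 6 × 6 ≡ 6 (mod 10)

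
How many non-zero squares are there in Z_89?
For prime 89, there are (p-1)/2 = (89-1)/2 = 44 quadratic residues (excluding 0).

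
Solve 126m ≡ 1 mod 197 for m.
Since 197 is prime, by Fermat 126^(-1) ≡ 126^{195} ≡ 86 mod 197. Verify: 126 × 86 = 10836 ≡ 1 mod 197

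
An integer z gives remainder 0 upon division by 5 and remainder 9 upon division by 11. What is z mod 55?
M = 5 × 11 = 55. M₁ = 11, y₁ ≡ 1 mod 5. M₂ = 5, y₂ ≡ 9 mod 11. z = 0×11×1 + 9×5×9 ≡ 20 mod 55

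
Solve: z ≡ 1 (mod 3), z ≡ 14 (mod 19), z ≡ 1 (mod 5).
M = 3 × 19 × 5 = 285. M₁ = 95, y₁ ≡ 2 (mod 3). M₂ = 15, y₂ ≡ 14 (mod 19). M₃ = 57, y₃ ≡ 3 (mod 5). z = 1×95×2 + 14×15×14 + 1×57×3 ≡ 166 (mod 285)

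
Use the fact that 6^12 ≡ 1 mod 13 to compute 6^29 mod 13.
By Fermat: 6^{12} ≡ 1 mod 13. 29 = 2×12 + 5. So 6^{29} ≡ 6^{5} ≡ 2 mod 13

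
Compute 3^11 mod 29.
By repeated squaring mod 29: 3^{1}≡3, 3^{2}≡9, 3^{4}≡23, 3^{8}≡7. Then 3^{11} = 3^{8+2+1} ≡ 7 × 9 × 3 ≡ 15 mod 29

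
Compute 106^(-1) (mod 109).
Since 109 is prime, by Fermat 106^(-1) ≡ 106^{107} ≡ 36 (mod 109). Verify: 106 × 36 = 3816 ≡ 1 (mod 109)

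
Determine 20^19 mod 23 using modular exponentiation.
By repeated squaring (mod 23): 20^{1}≡20, 20^{2}≡9, 20^{4}≡12, 20^{8}≡6, 20^{16}≡13. Then 20^{19} = 20^{16+2+1} ≡ 13 × 9 × 20 ≡ 17 (mod 23)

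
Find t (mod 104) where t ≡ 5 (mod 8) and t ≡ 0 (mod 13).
M = 8 × 13 = 104. M₁ = 13, y₁ ≡ 5 (mod 8). M₂ = 8, y₂ ≡ 5 (mod 13). t = 5×13×5 + 0×8×5 ≡ 13 (mod 104)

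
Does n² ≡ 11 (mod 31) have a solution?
By Euler's criterion: 11^{15} ≡ 30 (mod 31). Since this equals -1 (≡ 30), 11 is not a QR.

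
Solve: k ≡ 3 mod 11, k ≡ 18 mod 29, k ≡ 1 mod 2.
M = 11 × 29 × 2 = 638. M₁ = 58, y₁ ≡ 4 mod 11. M₂ = 22, y₂ ≡ 4 mod 29. M₃ = 319, y₃ ≡ 1 mod 2. k = 3×58×4 + 18×22×4 + 1×319×1 ≡ 47 mod 638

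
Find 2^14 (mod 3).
Using Fermat: 2^{2} ≡ 1 (mod 3). 14 ≡ 0 (mod 2). So 2^{14} ≡ 2^{0} ≡ 1 (mod 3)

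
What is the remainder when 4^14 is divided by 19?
By repeated squaring (mod 19): 4^{1}≡4, 4^{2}≡16, 4^{4}≡9, 4^{8}≡5. Then 4^{14} = 4^{8+4+2} ≡ 5 × 9 × 16 ≡ 17 (mod 19)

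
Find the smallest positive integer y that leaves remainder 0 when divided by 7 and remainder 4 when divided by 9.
M = 7 × 9 = 63. M₁ = 9, y₁ ≡ 4 mod 7. M₂ = 7, y₂ ≡ 4 mod 9. y = 0×9×4 + 4×7×4 ≡ 49 mod 63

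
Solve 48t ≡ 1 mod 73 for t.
Since 73 is prime, by Fermat 48^(-1) ≡ 48^{71} ≡ 35 mod 73. Verify: 48 × 35 = 1680 ≡ 1 mod 73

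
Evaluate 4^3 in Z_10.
4^{3} = 64 ≡ 4 mod 10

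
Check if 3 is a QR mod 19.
By Euler's criterion: 3^{9} ≡ 18 (mod 19). Since this equals -1 (≡ 18), 3 is not a QR.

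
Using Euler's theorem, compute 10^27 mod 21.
By Euler: 10^{12} ≡ 1 mod 21 since gcd(10, 21) = 1. 27 = 2×12 + 3. So 10^{27} ≡ 10^{3} ≡ 13 mod 21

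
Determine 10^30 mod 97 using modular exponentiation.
By repeated squaring mod 97: 10^{1}≡10, 10^{2}≡3, 10^{4}≡9, 10^{8}≡81, 10^{16}≡62. Then 10^{30} = 10^{16+8+4+2} ≡ 62 × 81 × 9 × 3 ≡ 85 mod 97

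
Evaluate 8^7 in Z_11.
By repeated squaring mod 11: 8^{1}≡8, 8^{2}≡9, 8^{4}≡4. Then 8^{7} = 8^{4+2+1} ≡ 4 × 9 × 8 ≡ 2 mod 11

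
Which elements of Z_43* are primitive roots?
There are φ(42) = 12 primitive roots mod 43: {3, 5, 12, 18, 19, 20, 26, 28, 29, 30, 33, 34}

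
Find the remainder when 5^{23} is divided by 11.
By Fermat: 5^{10} ≡ 1 mod 11. 23 = 2×10 + 3. So 5^{23} ≡ 5^{3} ≡ 4 mod 11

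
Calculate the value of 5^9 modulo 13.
By repeated squaring (mod 13): 5^{1}≡5, 5^{2}≡12, 5^{4}≡1, 5^{8}≡1. Then 5^{9} = 5^{8+1} ≡ 1 × 5 ≡ 5 (mod 13)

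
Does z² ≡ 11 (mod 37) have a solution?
By Euler's criterion: 11^{18} ≡ 1 (mod 37). Since this equals 1, 11 is a QR.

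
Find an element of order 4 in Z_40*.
7 has order 4 mod 40 since 7^{4} ≡ 1 (mod 40) and no smaller power works.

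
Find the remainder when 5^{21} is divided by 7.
By Fermat: 5^{6} ≡ 1 (mod 7). 21 = 3×6 + 3. So 5^{21} ≡ 5^{3} ≡ 6 (mod 7)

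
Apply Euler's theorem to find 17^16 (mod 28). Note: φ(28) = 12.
By Euler: 17^{12} ≡ 1 (mod 28) since gcd(17, 28) = 1. 16 = 1×12 + 4. So 17^{16} ≡ 17^{4} ≡ 25 (mod 28)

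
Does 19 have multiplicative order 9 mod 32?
Powers of 19 mod 32: 19^1≡19, 19^2≡9, 19^3≡11, 19^4≡17, 19^5≡3, 19^6≡25, 19^7≡27, 19^8≡1. Already 19^8≡1, so the order is 8 < 9. No, the actual order is 8.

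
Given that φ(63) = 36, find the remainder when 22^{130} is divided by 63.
By Euler: 22^{36} ≡ 1 mod 63 since gcd(22, 63) = 1. 130 = 3×36 + 22. So 22^{130} ≡ 22^{22} ≡ 22 mod 63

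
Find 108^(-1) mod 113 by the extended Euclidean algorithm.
Extended GCD: 108(45) + 113(-43) = 1. So 108^(-1) ≡ 45 mod 113. Verify: 108 × 45 = 4860 ≡ 1 mod 113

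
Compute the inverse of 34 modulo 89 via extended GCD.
Extended GCD: 34(-34) + 89(13) = 1. So 34^(-1) ≡ -34 ≡ 55 (mod 89). Verify: 34 × 55 = 1870 ≡ 1 (mod 89)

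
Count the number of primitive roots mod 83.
There are φ(83-1) = φ(82) = 40 primitive roots modulo 83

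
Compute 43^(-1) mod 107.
Since 107 is prime, by Fermat 43^(-1) ≡ 43^{105} ≡ 5 mod 107. Verify: 43 × 5 = 215 ≡ 1 mod 107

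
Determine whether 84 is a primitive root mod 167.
84^{83} ≡ 1 (mod 167) and 83 < 166, so ord_167(84) = 83 ≠ 166 and 84 is not a primitive root.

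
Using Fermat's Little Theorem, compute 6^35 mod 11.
By Fermat: 6^{10} ≡ 1 mod 11. 35 = 3×10 + 5. So 6^{35} ≡ 6^{5} ≡ 10 mod 11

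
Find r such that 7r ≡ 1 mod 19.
Since 19 is prime, by Fermat 7^(-1) ≡ 7^{17} ≡ 11 mod 19. Verify: 7 × 11 = 77 ≡ 1 mod 19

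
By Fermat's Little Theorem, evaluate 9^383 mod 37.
By Fermat: 9^{36} ≡ 1 mod 37. 383 ≡ 23 mod 36. So 9^{383} ≡ 9^{23} ≡ 34 mod 37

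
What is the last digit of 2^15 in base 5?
Using Fermat: 2^{4} ≡ 1 mod 5. 15 ≡ 3 mod 4. So 2^{15} ≡ 2^{3} ≡ 3 mod 5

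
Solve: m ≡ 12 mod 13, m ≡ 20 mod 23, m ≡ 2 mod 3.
M = 13 × 23 × 3 = 897. M₁ = 69, y₁ ≡ 10 mod 13. M₂ = 39, y₂ ≡ 13 mod 23. M₃ = 299, y₃ ≡ 2 mod 3. m = 12×69×10 + 20×39×13 + 2×299×2 ≡ 779 mod 897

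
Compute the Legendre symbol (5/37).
(5/37) = 5^{18} mod 37 = -1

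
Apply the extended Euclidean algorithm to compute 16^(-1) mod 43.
Extended GCD: 16(-8) + 43(3) = 1. So 16^(-1) ≡ -8 ≡ 35 mod 43. Verify: 16 × 35 = 560 ≡ 1 mod 43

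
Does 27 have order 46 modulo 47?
27^{23} ≡ 1 (mod 47) and 23 < 46, so ord_47(27) = 23 ≠ 46 and 27 is not a primitive root.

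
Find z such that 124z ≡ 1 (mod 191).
Since 191 is prime, by Fermat 124^(-1) ≡ 124^{189} ≡ 57 (mod 191). Verify: 124 × 57 = 7068 ≡ 1 (mod 191)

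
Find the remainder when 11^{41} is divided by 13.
By Fermat: 11^{12} ≡ 1 (mod 13). 41 = 3×12 + 5. So 11^{41} ≡ 11^{5} ≡ 7 (mod 13)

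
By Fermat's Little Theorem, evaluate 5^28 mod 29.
By Fermat's Little Theorem, 5^{28} ≡ 1 (mod 29) since 29 is prime and gcd(5, 29) = 1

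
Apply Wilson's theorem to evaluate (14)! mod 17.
(16)! = (14)! × (15) × (16) ≡ -1 (mod 17). So (14)! ≡ -1 × [(16)(15)]^(-1) ≡ 8 (mod 17)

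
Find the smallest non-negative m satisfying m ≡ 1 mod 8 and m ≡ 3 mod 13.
M = 8 × 13 = 104. M₁ = 13, y₁ ≡ 5 mod 8. M₂ = 8, y₂ ≡ 5 mod 13. m = 1×13×5 + 3×8×5 ≡ 81 mod 104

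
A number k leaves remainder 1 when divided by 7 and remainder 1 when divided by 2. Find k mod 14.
M = 7 × 2 = 14. M₁ = 2, y₁ ≡ 4 mod 7. M₂ = 7, y₂ ≡ 1 mod 2. k = 1×2×4 + 1×7×1 ≡ 1 mod 14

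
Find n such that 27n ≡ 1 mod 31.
Since 31 is prime, by Fermat 27^(-1) ≡ 27^{29} ≡ 23 mod 31. Verify: 27 × 23 = 621 ≡ 1 mod 31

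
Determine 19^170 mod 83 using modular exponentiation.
Using Fermat: 19^{82} ≡ 1 mod 83. 170 ≡ 6 mod 82. So 19^{170} ≡ 19^{6} ≡ 70 mod 83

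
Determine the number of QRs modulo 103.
For prime 103, there are (p-1)/2 = (103-1)/2 = 51 quadratic residues (excluding 0).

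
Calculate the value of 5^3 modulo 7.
5^{3} = 125 ≡ 6 (mod 7)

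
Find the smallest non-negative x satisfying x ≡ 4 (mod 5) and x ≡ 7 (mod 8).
M = 5 × 8 = 40. M₁ = 8, y₁ ≡ 2 (mod 5). M₂ = 5, y₂ ≡ 5 (mod 8). x = 4×8×2 + 7×5×5 ≡ 39 (mod 40)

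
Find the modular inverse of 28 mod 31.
Since 31 is prime, by Fermat 28^(-1) ≡ 28^{29} ≡ 10 (mod 31). Verify: 28 × 10 = 280 ≡ 1 (mod 31)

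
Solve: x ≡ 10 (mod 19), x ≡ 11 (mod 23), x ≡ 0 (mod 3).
M = 19 × 23 × 3 = 1311. M₁ = 69, y₁ ≡ 8 (mod 19). M₂ = 57, y₂ ≡ 21 (mod 23). M₃ = 437, y₃ ≡ 2 (mod 3). x = 10×69×8 + 11×57×21 + 0×437×2 ≡ 333 (mod 1311)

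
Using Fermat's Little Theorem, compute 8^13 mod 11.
By Fermat: 8^{10} ≡ 1 (mod 11). So 8^{13} = 8^{10} · 8^{3} ≡ 8^{3} ≡ 6 (mod 11)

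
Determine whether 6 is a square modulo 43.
By Euler's criterion: 6^{21} ≡ 1 mod 43. Since this equals 1, 6 is a QR.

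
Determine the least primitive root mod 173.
g = 2. For each prime q|172: 2^{86}≡172, 2^{4}≡16, none ≡ 1, so ord_173(2) = 172 and 2 is a primitive root.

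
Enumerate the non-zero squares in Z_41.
Squares in Z_41*: {1, 2, 4, 5, 8, 9, 10, 16, 18, 20, 21, 23, 25, 31, 32, 33, 36, 37, 39, 40}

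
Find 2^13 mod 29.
By repeated squaring mod 29: 2^{1}≡2, 2^{2}≡4, 2^{4}≡16, 2^{8}≡24. Then 2^{13} = 2^{8+4+1} ≡ 24 × 16 × 2 ≡ 14 mod 29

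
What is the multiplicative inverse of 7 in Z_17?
Since 17 is prime, by Fermat 7^(-1) ≡ 7^{15} ≡ 5 mod 17. Verify: 7 × 5 = 35 ≡ 1 mod 17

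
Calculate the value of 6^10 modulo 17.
By repeated squaring (mod 17): 6^{1}≡6, 6^{2}≡2, 6^{4}≡4, 6^{8}≡16. Then 6^{10} = 6^{8+2} ≡ 16 × 2 ≡ 15 (mod 17)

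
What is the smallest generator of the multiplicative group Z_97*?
g = 5. For each prime q|96: 5^{48}≡96, 5^{32}≡35, none ≡ 1, so ord_97(5) = 96 and 5 is a primitive root.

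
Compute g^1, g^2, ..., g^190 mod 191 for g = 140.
140^1, 140^2, ..., 140^{190} mod 191: [140, 118, 94, 172, 14, 50, 124, 170, 116, 5, 127, 17, 88, 96, 70, 59, 47, 86, 7, 25, 62, 85, 58, 98, 159, 104, 44, 48, 35, 125, 119, 43, 99, 108, 31, 138, 29, 49, 175, 52, 22, 24, 113, 158, 155, 117, 145, 54, 111, 69, 110, 120, 183, 26, 11, 12, 152, 79, 173, 154, 168, 27, 151, 130, 55, 60, 187, 13, 101, 6, 76, 135, 182, 77, 84, 109, 171, 65, 123, 30, 189, 102, 146, 3, 38, 163, 91, 134, 42, 150, 181, 128, 157, 15, 190, 51, 73, 97, 19, 177, 141, 67, 21, 75, 186, 64, 174, 103, 95, 121, 132, 144, 105, 184, 166, 129, 106, 133, 93, 32, 87, 147, 143, 156, 66, 72, 148, 92, 83, 160, 53, 162, 142, 16, 139, 169, 167, 78, 33, 36, 74, 46, 137, 80, 122, 81, 71, 8, 165, 180, 179, 39, 112, 18, 37, 23, 164, 40, 61, 136, 131, 4, 178, 90, 185, 115, 56, 9, 114, 107, 82, 20, 126, 68, 161, 2, 89, 45, 188, 153, 28, 100, 57, 149, 41, 10, 63, 34, 176, 1]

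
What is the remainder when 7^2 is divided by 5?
7^{2} = 49 ≡ 4 mod 5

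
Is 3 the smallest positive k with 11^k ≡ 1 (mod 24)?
Powers of 11 mod 24: 11^1≡11, 11^2≡1. Already 11^2≡1, so the order is 2 < 3. No, the actual order is 2.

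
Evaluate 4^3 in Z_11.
4^{3} = 64 ≡ 9 mod 11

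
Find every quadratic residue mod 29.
Squares in Z_29*: {1, 4, 5, 6, 7, 9, 13, 16, 20, 22, 23, 24, 25, 28}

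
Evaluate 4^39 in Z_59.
By repeated squaring (mod 59): 4^{1}≡4, 4^{2}≡16, 4^{4}≡20, 4^{8}≡46, 4^{16}≡51, 4^{32}≡5. Then 4^{39} = 4^{32+4+2+1} ≡ 5 × 20 × 16 × 4 ≡ 28 (mod 59)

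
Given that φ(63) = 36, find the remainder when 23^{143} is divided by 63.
By Euler: 23^{36} ≡ 1 mod 63 since gcd(23, 63) = 1. 143 = 3×36 + 35. So 23^{143} ≡ 23^{35} ≡ 11 mod 63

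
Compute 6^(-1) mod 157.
Since 157 is prime, by Fermat 6^(-1) ≡ 6^{155} ≡ 131 mod 157. Verify: 6 × 131 = 786 ≡ 1 mod 157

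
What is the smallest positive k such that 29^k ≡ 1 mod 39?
Powers of 29 mod 39: 29^1≡29, 29^2≡22, 29^3≡14, 29^4≡16, 29^5≡35, 29^6≡1. Order = 6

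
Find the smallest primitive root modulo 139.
g = 2. For each prime q|138: 2^{69}≡138, 2^{46}≡96, 2^{6}≡64, none ≡ 1, so ord_139(2) = 138 and 2 is a primitive root.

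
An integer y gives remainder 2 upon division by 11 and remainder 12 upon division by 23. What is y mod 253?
M = 11 × 23 = 253. M₁ = 23, y₁ ≡ 1 mod 11. M₂ = 11, y₂ ≡ 21 mod 23. y = 2×23×1 + 12×11×21 ≡ 35 mod 253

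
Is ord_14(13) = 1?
Powers of 13 mod 14: 13^1≡13, 13^2≡1. 13^1≡13≢1, so ord ≠ 1. No, the actual order is 2.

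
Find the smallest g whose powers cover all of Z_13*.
g = 2. Powers: [2, 4, 8, 3, 6, 12, 11, 9, 5, 10, ...] generates all 12 non-zero residues.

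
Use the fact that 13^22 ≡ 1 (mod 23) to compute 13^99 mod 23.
By Fermat: 13^{22} ≡ 1 (mod 23). 99 = 4×22 + 11. So 13^{99} ≡ 13^{11} ≡ 1 (mod 23)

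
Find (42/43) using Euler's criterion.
(42/43) = 42^{21} mod 43 = -1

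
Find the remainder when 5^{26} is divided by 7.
By Fermat: 5^{6} ≡ 1 (mod 7). 26 = 4×6 + 2. So 5^{26} ≡ 5^{2} ≡ 4 (mod 7)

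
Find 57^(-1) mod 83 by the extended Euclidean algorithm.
Extended GCD: 57(-16) + 83(11) = 1. So 57^(-1) ≡ -16 ≡ 67 mod 83. Verify: 57 × 67 = 3819 ≡ 1 mod 83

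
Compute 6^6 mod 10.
By repeated squaring (mod 10): 6^{1}≡6, 6^{2}≡6, 6^{4}≡6. Then 6^{6} = 6^{4+2} ≡ 6 × 6 ≡ 6 (mod 10)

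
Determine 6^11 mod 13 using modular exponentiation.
By repeated squaring (mod 13): 6^{1}≡6, 6^{2}≡10, 6^{4}≡9, 6^{8}≡3. Then 6^{11} = 6^{8+2+1} ≡ 3 × 10 × 6 ≡ 11 (mod 13)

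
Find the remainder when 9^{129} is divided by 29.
By Fermat: 9^{28} ≡ 1 (mod 29). 129 = 4×28 + 17. So 9^{129} ≡ 9^{17} ≡ 4 (mod 29)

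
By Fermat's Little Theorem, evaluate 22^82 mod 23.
By Fermat: 22^{22} ≡ 1 mod 23. 82 = 3×22 + 16. So 22^{82} ≡ 22^{16} ≡ 1 mod 23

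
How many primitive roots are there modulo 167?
There are φ(167-1) = φ(166) = 82 primitive roots modulo 167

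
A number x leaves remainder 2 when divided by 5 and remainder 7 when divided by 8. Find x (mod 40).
M = 5 × 8 = 40. M₁ = 8, y₁ ≡ 2 (mod 5). M₂ = 5, y₂ ≡ 5 (mod 8). x = 2×8×2 + 7×5×5 ≡ 7 (mod 40)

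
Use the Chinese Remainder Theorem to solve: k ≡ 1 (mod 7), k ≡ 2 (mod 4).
M = 7 × 4 = 28. M₁ = 4, y₁ ≡ 2 (mod 7). M₂ = 7, y₂ ≡ 3 (mod 4). k = 1×4×2 + 2×7×3 ≡ 22 (mod 28)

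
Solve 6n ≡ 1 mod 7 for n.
Since 7 is prime, by Fermat 6^(-1) ≡ 6^{5} ≡ 6 mod 7. Verify: 6 × 6 = 36 ≡ 1 mod 7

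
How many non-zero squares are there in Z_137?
The squaring map on Z_137* is 2-to-1, so there are (136)/2 = 68 QRs.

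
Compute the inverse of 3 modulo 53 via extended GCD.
Extended GCD: 3(18) + 53(-1) = 1. So 3^(-1) ≡ 18 mod 53. Verify: 3 × 18 = 54 ≡ 1 mod 53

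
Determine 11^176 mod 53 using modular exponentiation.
Using Fermat: 11^{52} ≡ 1 mod 53. 176 ≡ 20 mod 52. So 11^{176} ≡ 11^{20} ≡ 28 mod 53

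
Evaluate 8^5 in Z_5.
Using Fermat: 8^{4} ≡ 1 mod 5. 5 ≡ 1 mod 4. So 8^{5} ≡ 8^{1} ≡ 3 mod 5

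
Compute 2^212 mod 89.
Using Fermat: 2^{88} ≡ 1 (mod 89). 212 ≡ 36 (mod 88). So 2^{212} ≡ 2^{36} ≡ 8 (mod 89)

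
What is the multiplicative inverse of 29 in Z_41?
Since 41 is prime, by Fermat 29^(-1) ≡ 29^{39} ≡ 17 (mod 41). Verify: 29 × 17 = 493 ≡ 1 (mod 41)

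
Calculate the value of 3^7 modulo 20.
By repeated squaring mod 20: 3^{1}≡3, 3^{2}≡9, 3^{4}≡1. Then 3^{7} = 3^{4+2+1} ≡ 1 × 9 × 3 ≡ 7 mod 20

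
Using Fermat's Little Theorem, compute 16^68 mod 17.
By Fermat: 16^{16} ≡ 1 (mod 17). 68 = 4×16 + 4. So 16^{68} ≡ 16^{4} ≡ 1 (mod 17)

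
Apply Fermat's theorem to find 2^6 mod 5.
By Fermat: 2^{4} ≡ 1 mod 5. So 2^{6} = 2^{4} · 2^{2} ≡ 2^{2} ≡ 4 mod 5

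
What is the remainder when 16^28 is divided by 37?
By repeated squaring mod 37: 16^{1}≡16, 16^{2}≡34, 16^{4}≡9, 16^{8}≡7, 16^{16}≡12. Then 16^{28} = 16^{16+8+4} ≡ 12 × 7 × 9 ≡ 16 mod 37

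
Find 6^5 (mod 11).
By repeated squaring (mod 11): 6^{1}≡6, 6^{2}≡3, 6^{4}≡9. Then 6^{5} = 6^{4+1} ≡ 9 × 6 ≡ 10 (mod 11)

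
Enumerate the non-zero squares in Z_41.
Squares in Z_41*: {1, 2, 4, 5, 8, 9, 10, 16, 18, 20, 21, 23, 25, 31, 32, 33, 36, 37, 39, 40}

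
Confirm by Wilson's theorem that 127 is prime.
(126)! mod 127 = 126. Since this equals -1 (mod 127), Wilson confirms 127 is prime.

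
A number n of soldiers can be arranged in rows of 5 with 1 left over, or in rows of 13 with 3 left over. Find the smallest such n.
M = 5 × 13 = 65. M₁ = 13, y₁ ≡ 2 mod 5. M₂ = 5, y₂ ≡ 8 mod 13. n = 1×13×2 + 3×5×8 ≡ 16 mod 65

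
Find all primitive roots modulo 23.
There are φ(22) = 10 primitive roots mod 23: {5, 7, 10, 11, 14, 15, 17, 19, 20, 21}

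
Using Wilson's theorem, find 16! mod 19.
(18)! = (16)! × (17) × (18) ≡ -1 (mod 19). So (16)! ≡ -1 × [(18)(17)]^(-1) ≡ 9 (mod 19)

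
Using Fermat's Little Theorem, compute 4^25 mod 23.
By Fermat: 4^{22} ≡ 1 mod 23. So 4^{25} = 4^{22} · 4^{3} ≡ 4^{3} ≡ 18 mod 23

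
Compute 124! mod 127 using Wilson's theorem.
(126)! = (124)! × (125) × (126) ≡ -1 mod 127. So (124)! ≡ -1 × [(126)(125)]^(-1) ≡ 63 mod 127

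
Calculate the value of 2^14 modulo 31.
By repeated squaring (mod 31): 2^{1}≡2, 2^{2}≡4, 2^{4}≡16, 2^{8}≡8. Then 2^{14} = 2^{8+4+2} ≡ 8 × 16 × 4 ≡ 16 (mod 31)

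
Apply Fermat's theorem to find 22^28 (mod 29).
By Fermat's Little Theorem, 22^{28} ≡ 1 (mod 29) since 29 is prime and gcd(22, 29) = 1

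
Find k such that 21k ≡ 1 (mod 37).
Since 37 is prime, by Fermat 21^(-1) ≡ 21^{35} ≡ 30 (mod 37). Verify: 21 × 30 = 630 ≡ 1 (mod 37)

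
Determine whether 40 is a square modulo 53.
By Euler's criterion: 40^{26} ≡ 1 mod 53. Since this equals 1, 40 is a QR.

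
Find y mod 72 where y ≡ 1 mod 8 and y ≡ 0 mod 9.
M = 8 × 9 = 72. M₁ = 9, y₁ ≡ 1 mod 8. M₂ = 8, y₂ ≡ 8 mod 9. y = 1×9×1 + 0×8×8 ≡ 9 mod 72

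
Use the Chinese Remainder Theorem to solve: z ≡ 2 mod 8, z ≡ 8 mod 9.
M = 8 × 9 = 72. M₁ = 9, y₁ ≡ 1 mod 8. M₂ = 8, y₂ ≡ 8 mod 9. z = 2×9×1 + 8×8×8 ≡ 26 mod 72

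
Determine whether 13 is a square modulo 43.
By Euler's criterion: 13^{21} ≡ 1 (mod 43). Since this equals 1, 13 is a QR.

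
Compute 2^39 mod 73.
By repeated squaring (mod 73): 2^{1}≡2, 2^{2}≡4, 2^{4}≡16, 2^{8}≡37, 2^{16}≡55, 2^{32}≡32. Then 2^{39} = 2^{32+4+2+1} ≡ 32 × 16 × 4 × 2 ≡ 8 (mod 73)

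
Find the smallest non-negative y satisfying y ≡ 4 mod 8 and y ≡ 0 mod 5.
M = 8 × 5 = 40. M₁ = 5, y₁ ≡ 5 mod 8. M₂ = 8, y₂ ≡ 2 mod 5. y = 4×5×5 + 0×8×2 ≡ 20 mod 40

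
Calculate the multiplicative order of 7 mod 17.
Powers of 7 mod 17: 7^1≡7, 7^2≡15, 7^3≡3, 7^4≡4, 7^5≡11, 7^6≡9, 7^7≡12, 7^8≡16, 7^9≡10, 7^10≡2, 7^11≡14, 7^12≡13, 7^13≡6, 7^14≡8, 7^15≡5, 7^16≡1. So the order of 7 is 16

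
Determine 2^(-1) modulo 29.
Since 29 is prime, by Fermat 2^(-1) ≡ 2^{27} ≡ 15 mod 29. Verify: 2 × 15 = 30 ≡ 1 mod 29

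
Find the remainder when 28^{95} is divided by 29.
By Fermat: 28^{28} ≡ 1 (mod 29). 95 = 3×28 + 11. So 28^{95} ≡ 28^{11} ≡ 28 (mod 29)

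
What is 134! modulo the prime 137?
(136)! = (134)! × (135) × (136) ≡ -1 (mod 137). So (134)! ≡ -1 × [(136)(135)]^(-1) ≡ 68 (mod 137)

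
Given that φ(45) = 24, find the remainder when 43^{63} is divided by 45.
By Euler: 43^{24} ≡ 1 (mod 45) since gcd(43, 45) = 1. 63 = 2×24 + 15. So 43^{63} ≡ 43^{15} ≡ 37 (mod 45)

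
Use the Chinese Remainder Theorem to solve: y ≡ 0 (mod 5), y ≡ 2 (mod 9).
M = 5 × 9 = 45. M₁ = 9, y₁ ≡ 4 (mod 5). M₂ = 5, y₂ ≡ 2 (mod 9). y = 0×9×4 + 2×5×2 ≡ 20 (mod 45)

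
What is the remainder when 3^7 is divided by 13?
By repeated squaring mod 13: 3^{1}≡3, 3^{2}≡9, 3^{4}≡3. Then 3^{7} = 3^{4+2+1} ≡ 3 × 9 × 3 ≡ 3 mod 13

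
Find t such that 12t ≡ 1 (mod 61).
Since 61 is prime, by Fermat 12^(-1) ≡ 12^{59} ≡ 56 (mod 61). Verify: 12 × 56 = 672 ≡ 1 (mod 61)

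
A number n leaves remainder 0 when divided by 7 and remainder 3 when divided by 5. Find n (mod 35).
M = 7 × 5 = 35. M₁ = 5, y₁ ≡ 3 (mod 7). M₂ = 7, y₂ ≡ 3 (mod 5). n = 0×5×3 + 3×7×3 ≡ 28 (mod 35)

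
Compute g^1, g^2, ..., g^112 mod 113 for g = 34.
34^1, 34^2, ..., 34^{112} mod 113: [34, 26, 93, 111, 45, 61, 40, 4, 23, 104, 33, 105, 67, 18, 47, 16, 92, 77, 19, 81, 42, 72, 75, 64, 29, 82, 76, 98, 55, 62, 74, 30, 3, 102, 78, 53, 107, 22, 70, 7, 12, 69, 86, 99, 89, 88, 54, 28, 48, 50, 5, 57, 17, 13, 103, 112, 79, 87, 20, 2, 68, 52, 73, 109, 90, 9, 80, 8, 46, 95, 66, 97, 21, 36, 94, 32, 71, 41, 38, 49, 84, 31, 37, 15, 58, 51, 39, 83, 110, 11, 35, 60, 6, 91, 43, 106, 101, 44, 27, 14, 24, 25, 59, 85, 65, 63, 108, 56, 96, 100, 10, 1]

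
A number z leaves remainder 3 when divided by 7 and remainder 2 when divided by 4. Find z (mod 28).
M = 7 × 4 = 28. M₁ = 4, y₁ ≡ 2 (mod 7). M₂ = 7, y₂ ≡ 3 (mod 4). z = 3×4×2 + 2×7×3 ≡ 10 (mod 28)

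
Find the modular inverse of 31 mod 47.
Since 47 is prime, by Fermat 31^(-1) ≡ 31^{45} ≡ 44 mod 47. Verify: 31 × 44 = 1364 ≡ 1 mod 47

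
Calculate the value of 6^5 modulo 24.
By repeated squaring (mod 24): 6^{1}≡6, 6^{2}≡12, 6^{4}≡0. Then 6^{5} = 6^{4+1} ≡ 0 × 6 ≡ 0 (mod 24)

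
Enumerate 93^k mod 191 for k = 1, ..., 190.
93^1, 93^2, ..., 93^{190} mod 191: [93, 54, 56, 51, 159, 80, 182, 118, 87, 69, 114, 97, 44, 81, 84, 172, 143, 120, 82, 177, 35, 8, 171, 50, 66, 26, 126, 67, 119, 180, 123, 170, 148, 12, 161, 75, 99, 39, 189, 5, 83, 79, 89, 64, 31, 18, 146, 17, 53, 154, 188, 103, 29, 23, 38, 96, 142, 27, 28, 121, 175, 40, 91, 59, 139, 130, 57, 144, 22, 136, 42, 86, 167, 60, 41, 184, 113, 4, 181, 25, 33, 13, 63, 129, 155, 90, 157, 85, 74, 6, 176, 133, 145, 115, 190, 98, 137, 135, 140, 32, 111, 9, 73, 104, 122, 77, 94, 147, 110, 107, 19, 48, 71, 109, 14, 156, 183, 20, 141, 125, 165, 65, 124, 72, 11, 68, 21, 43, 179, 30, 116, 92, 152, 2, 186, 108, 112, 102, 127, 160, 173, 45, 174, 138, 37, 3, 88, 162, 168, 153, 95, 49, 164, 163, 70, 16, 151, 100, 132, 52, 61, 134, 47, 169, 55, 149, 105, 24, 131, 150, 7, 78, 187, 10, 166, 158, 178, 128, 62, 36, 101, 34, 106, 117, 185, 15, 58, 46, 76, 1]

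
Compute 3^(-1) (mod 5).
Since 5 is prime, by Fermat 3^(-1) ≡ 3^{3} ≡ 2 (mod 5). Verify: 3 × 2 = 6 ≡ 1 (mod 5)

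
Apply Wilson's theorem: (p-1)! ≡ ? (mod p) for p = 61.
By Wilson's theorem, (60)! ≡ -1 ≡ 60 mod 61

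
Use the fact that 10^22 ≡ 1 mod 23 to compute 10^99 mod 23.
By Fermat: 10^{22} ≡ 1 mod 23. 99 = 4×22 + 11. So 10^{99} ≡ 10^{11} ≡ 22 mod 23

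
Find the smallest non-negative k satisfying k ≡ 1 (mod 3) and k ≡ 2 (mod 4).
M = 3 × 4 = 12. M₁ = 4, y₁ ≡ 1 (mod 3). M₂ = 3, y₂ ≡ 3 (mod 4). k = 1×4×1 + 2×3×3 ≡ 10 (mod 12)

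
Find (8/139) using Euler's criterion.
(8/139) = 8^{69} mod 139 = -1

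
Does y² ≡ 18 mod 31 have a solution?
By Euler's criterion: 18^{15} ≡ 1 mod 31. Since this equals 1, 18 is a QR.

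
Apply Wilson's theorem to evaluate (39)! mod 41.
(40)! = (39)! × (40) ≡ -1 mod 41. So (39)! ≡ -1 × (40)^(-1) ≡ (-1)×(-1) = 1 mod 41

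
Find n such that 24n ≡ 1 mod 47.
Since 47 is prime, by Fermat 24^(-1) ≡ 24^{45} ≡ 2 mod 47. Verify: 24 × 2 = 48 ≡ 1 mod 47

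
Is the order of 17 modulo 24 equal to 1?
Powers of 17 mod 24: 17^1≡17, 17^2≡1. 17^1≡17≢1, so ord ≠ 1. No, the actual order is 2.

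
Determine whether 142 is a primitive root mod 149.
142^{37} ≡ 1 (mod 149) and 37 < 148, so ord_149(142) = 37 ≠ 148 and 142 is not a primitive root.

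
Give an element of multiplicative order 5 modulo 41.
10 has order 5 mod 41 since 10^{5} ≡ 1 mod 41 and no smaller power works.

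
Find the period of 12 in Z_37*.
Powers of 12 mod 37: 12^1≡12, 12^2≡33, 12^3≡26, 12^4≡16, 12^5≡7, 12^6≡10, 12^7≡9, 12^8≡34, 12^9≡1. ord_37(12) = 9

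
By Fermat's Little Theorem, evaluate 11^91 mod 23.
By Fermat: 11^{22} ≡ 1 mod 23. 91 = 4×22 + 3. So 11^{91} ≡ 11^{3} ≡ 20 mod 23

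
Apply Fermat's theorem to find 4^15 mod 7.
By Fermat: 4^{6} ≡ 1 mod 7. 15 = 2×6 + 3. So 4^{15} ≡ 4^{3} ≡ 1 mod 7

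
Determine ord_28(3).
Powers of 3 mod 28: 3^1≡3, 3^2≡9, 3^3≡27, 3^4≡25, 3^5≡19, 3^6≡1. So the order of 3 is 6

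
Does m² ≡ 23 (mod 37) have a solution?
By Euler's criterion: 23^{18} ≡ 36 (mod 37). Since this equals -1 (≡ 36), 23 is not a QR.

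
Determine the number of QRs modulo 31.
For prime 31, there are (p-1)/2 = (31-1)/2 = 15 quadratic residues (excluding 0).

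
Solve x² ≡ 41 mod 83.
The square roots of 41 mod 83 are 37 and 46. Verify: 37² = 1369 ≡ 41 mod 83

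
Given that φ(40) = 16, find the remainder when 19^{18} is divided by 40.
By Euler: 19^{16} ≡ 1 mod 40 since gcd(19, 40) = 1. 18 = 1×16 + 2. So 19^{18} ≡ 19^{2} ≡ 1 mod 40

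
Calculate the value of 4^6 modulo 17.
By repeated squaring mod 17: 4^{1}≡4, 4^{2}≡16, 4^{4}≡1. Then 4^{6} = 4^{4+2} ≡ 1 × 16 ≡ 16 mod 17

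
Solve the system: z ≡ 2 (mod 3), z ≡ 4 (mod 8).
M = 3 × 8 = 24. M₁ = 8, y₁ ≡ 2 (mod 3). M₂ = 3, y₂ ≡ 3 (mod 8). z = 2×8×2 + 4×3×3 ≡ 20 (mod 24)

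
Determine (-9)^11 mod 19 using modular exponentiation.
By repeated squaring (mod 19): (-9)^{1}≡10, (-9)^{2}≡5, (-9)^{4}≡6, (-9)^{8}≡17. Then (-9)^{11} = (-9)^{8+2+1} ≡ 17 × 5 × 10 ≡ 14 (mod 19)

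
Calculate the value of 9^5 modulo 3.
By repeated squaring mod 3: 9^{1}≡0, 9^{2}≡0, 9^{4}≡0. Then 9^{5} = 9^{4+1} ≡ 0 × 0 ≡ 0 mod 3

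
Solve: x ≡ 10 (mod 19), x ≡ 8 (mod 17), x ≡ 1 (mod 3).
M = 19 × 17 × 3 = 969. M₁ = 51, y₁ ≡ 3 (mod 19). M₂ = 57, y₂ ≡ 3 (mod 17). M₃ = 323, y₃ ≡ 2 (mod 3). x = 10×51×3 + 8×57×3 + 1×323×2 ≡ 637 (mod 969)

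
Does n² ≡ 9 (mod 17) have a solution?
By Euler's criterion: 9^{8} ≡ 1 (mod 17). Since this equals 1, 9 is a QR.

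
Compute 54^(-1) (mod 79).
Since 79 is prime, by Fermat 54^(-1) ≡ 54^{77} ≡ 60 (mod 79). Verify: 54 × 60 = 3240 ≡ 1 (mod 79)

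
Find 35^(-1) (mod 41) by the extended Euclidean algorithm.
Extended GCD: 35(-7) + 41(6) = 1. So 35^(-1) ≡ -7 ≡ 34 (mod 41). Verify: 35 × 34 = 1190 ≡ 1 (mod 41)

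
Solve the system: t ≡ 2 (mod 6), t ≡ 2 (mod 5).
M = 6 × 5 = 30. M₁ = 5, y₁ ≡ 5 (mod 6). M₂ = 6, y₂ ≡ 1 (mod 5). t = 2×5×5 + 2×6×1 ≡ 2 (mod 30)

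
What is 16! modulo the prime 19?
(18)! = (16)! × (17) × (18) ≡ -1 (mod 19). So (16)! ≡ -1 × [(18)(17)]^(-1) ≡ 9 (mod 19)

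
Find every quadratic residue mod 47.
Squares in Z_47*: {1, 2, 3, 4, 6, 7, 8, 9, 12, 14, 16, 17, 18, 21, 24, 25, 27, 28, 32, 34, 36, 37, 42}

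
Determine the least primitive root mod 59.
g = 2. Powers: [2, 4, 8, 16, 32, 5, 10, 20, 40, ...] generates all 58 non-zero residues.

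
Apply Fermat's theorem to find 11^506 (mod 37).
By Fermat: 11^{36} ≡ 1 (mod 37). 506 ≡ 2 (mod 36). So 11^{506} ≡ 11^{2} ≡ 10 (mod 37)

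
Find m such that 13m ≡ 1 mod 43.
Since 43 is prime, by Fermat 13^(-1) ≡ 13^{41} ≡ 10 mod 43. Verify: 13 × 10 = 130 ≡ 1 mod 43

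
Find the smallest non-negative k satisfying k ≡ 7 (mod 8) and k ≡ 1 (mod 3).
M = 8 × 3 = 24. M₁ = 3, y₁ ≡ 3 (mod 8). M₂ = 8, y₂ ≡ 2 (mod 3). k = 7×3×3 + 1×8×2 ≡ 7 (mod 24)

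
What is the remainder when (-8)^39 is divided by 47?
By repeated squaring (mod 47): (-8)^{1}≡39, (-8)^{2}≡17, (-8)^{4}≡7, (-8)^{8}≡2, (-8)^{16}≡4, (-8)^{32}≡16. Then (-8)^{39} = (-8)^{32+4+2+1} ≡ 16 × 7 × 17 × 39 ≡ 43 (mod 47)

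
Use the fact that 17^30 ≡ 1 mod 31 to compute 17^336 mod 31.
By Fermat: 17^{30} ≡ 1 mod 31. 336 ≡ 6 mod 30. So 17^{336} ≡ 17^{6} ≡ 8 mod 31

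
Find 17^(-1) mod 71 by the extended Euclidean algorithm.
Extended GCD: 17(-25) + 71(6) = 1. So 17^(-1) ≡ -25 ≡ 46 mod 71. Verify: 17 × 46 = 782 ≡ 1 mod 71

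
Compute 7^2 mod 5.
7^{2} = 49 ≡ 4 mod 5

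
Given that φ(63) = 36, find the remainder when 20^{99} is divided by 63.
By Euler: 20^{36} ≡ 1 mod 63 since gcd(20, 63) = 1. 99 = 2×36 + 27. So 20^{99} ≡ 20^{27} ≡ 62 mod 63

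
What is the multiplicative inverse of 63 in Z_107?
Since 107 is prime, by Fermat 63^(-1) ≡ 63^{105} ≡ 17 (mod 107). Verify: 63 × 17 = 1071 ≡ 1 (mod 107)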